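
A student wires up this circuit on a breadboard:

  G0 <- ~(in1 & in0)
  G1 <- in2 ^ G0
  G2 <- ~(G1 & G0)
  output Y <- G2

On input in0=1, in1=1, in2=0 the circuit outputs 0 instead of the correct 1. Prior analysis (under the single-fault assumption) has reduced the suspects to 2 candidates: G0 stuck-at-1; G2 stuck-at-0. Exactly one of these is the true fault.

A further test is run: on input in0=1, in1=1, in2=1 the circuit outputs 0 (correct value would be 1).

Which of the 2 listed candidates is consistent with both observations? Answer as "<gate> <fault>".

G2 stuck-at-0

Evaluate each candidate on input in0=1, in1=1, in2=1:
  G0 stuck-at-1: G0=1 [stuck-at-1], G1=0, G2=1 → 1 — eliminated
  G2 stuck-at-0: G0=0, G1=1, G2=0 [stuck-at-0] → 0 — matches
Only G2 stuck-at-0 reproduces the observed 0.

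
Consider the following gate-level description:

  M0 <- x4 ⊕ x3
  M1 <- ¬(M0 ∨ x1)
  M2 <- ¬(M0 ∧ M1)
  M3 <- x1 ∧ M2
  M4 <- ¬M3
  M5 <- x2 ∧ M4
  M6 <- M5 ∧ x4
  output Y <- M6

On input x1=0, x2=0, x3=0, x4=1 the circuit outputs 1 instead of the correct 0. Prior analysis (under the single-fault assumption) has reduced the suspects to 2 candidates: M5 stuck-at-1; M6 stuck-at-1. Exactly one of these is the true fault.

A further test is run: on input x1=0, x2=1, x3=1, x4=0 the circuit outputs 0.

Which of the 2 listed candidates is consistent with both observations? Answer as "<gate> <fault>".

M5 stuck-at-1

Evaluate each candidate on input x1=0, x2=1, x3=1, x4=0:
  M5 stuck-at-1: M0=1, M1=0, M2=1, M3=0, M4=1, M5=1 [stuck-at-1], M6=0 → 0 — matches
  M6 stuck-at-1: M0=1, M1=0, M2=1, M3=0, M4=1, M5=1, M6=1 [stuck-at-1] → 1 — eliminated
Only M5 stuck-at-1 reproduces the observed 0.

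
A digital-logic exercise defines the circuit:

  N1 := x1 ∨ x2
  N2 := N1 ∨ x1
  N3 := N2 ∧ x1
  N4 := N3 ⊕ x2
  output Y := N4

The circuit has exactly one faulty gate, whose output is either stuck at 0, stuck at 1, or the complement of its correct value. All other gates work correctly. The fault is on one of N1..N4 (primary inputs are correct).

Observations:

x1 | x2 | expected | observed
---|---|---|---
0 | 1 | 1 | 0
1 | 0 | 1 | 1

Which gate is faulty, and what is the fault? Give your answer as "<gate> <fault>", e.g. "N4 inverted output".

Fault-free values for test 1 (x1=0, x2=1): N1=1, N2=1, N3=0, N4=1, giving Y=1. Observed 0.
Test 1: faults giving observed 0 are {N3 stuck-at-1, N3 inverted output, N4 stuck-at-0, N4 inverted output}.
Test 2 (x1=1, x2=0): fault-free N1=1, N2=1, N3=1, N4=1 → 1; observed 1. Eliminates N3 inverted output, N4 stuck-at-0, N4 inverted output.
Only N3 stuck-at-1 is consistent with every test.

N3 stuck-at-1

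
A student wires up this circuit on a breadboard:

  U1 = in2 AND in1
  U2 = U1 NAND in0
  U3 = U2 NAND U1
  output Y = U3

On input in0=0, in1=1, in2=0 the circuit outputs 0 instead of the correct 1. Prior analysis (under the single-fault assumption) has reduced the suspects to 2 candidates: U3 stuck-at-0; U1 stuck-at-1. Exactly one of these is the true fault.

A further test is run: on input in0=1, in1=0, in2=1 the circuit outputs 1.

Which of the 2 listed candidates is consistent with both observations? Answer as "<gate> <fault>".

U1 stuck-at-1

Evaluate each candidate on input in0=1, in1=0, in2=1:
  U3 stuck-at-0: U1=0, U2=1, U3=0 [stuck-at-0] → 0 — eliminated
  U1 stuck-at-1: U1=1 [stuck-at-1], U2=0, U3=1 → 1 — matches
Only U1 stuck-at-1 reproduces the observed 1.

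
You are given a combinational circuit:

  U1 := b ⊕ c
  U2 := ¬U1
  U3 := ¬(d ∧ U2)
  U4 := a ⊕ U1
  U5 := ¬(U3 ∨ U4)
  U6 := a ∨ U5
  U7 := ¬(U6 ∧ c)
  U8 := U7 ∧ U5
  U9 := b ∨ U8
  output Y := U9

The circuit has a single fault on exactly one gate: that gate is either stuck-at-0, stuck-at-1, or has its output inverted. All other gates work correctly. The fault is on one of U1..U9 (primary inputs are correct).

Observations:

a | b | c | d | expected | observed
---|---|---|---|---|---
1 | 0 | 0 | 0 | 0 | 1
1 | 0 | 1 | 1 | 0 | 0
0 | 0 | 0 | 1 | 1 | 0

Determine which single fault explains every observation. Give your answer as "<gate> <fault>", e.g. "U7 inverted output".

U5 inverted output

Fault-free values for test 1 (a=1, b=0, c=0, d=0): U1=0, U2=1, U3=1, U4=1, U5=0, U6=1, U7=1, U8=0, U9=0, giving Y=0. Observed 1.
Test 1: faults giving observed 1 are {U5 stuck-at-1, U5 inverted output, U8 stuck-at-1, U8 inverted output, U9 stuck-at-1, U9 inverted output}.
Test 2 (a=1, b=0, c=1, d=1): fault-free U1=1, U2=0, U3=1, U4=0, U5=0, U6=1, U7=0, U8=0, U9=0 → 0; observed 0. Eliminates U8 stuck-at-1, U8 inverted output, U9 stuck-at-1, U9 inverted output.
Test 3 (a=0, b=0, c=0, d=1): fault-free U1=0, U2=1, U3=0, U4=0, U5=1, U6=1, U7=1, U8=1, U9=1 → 1; observed 0. Eliminates U5 stuck-at-1.
Only U5 inverted output is consistent with every test.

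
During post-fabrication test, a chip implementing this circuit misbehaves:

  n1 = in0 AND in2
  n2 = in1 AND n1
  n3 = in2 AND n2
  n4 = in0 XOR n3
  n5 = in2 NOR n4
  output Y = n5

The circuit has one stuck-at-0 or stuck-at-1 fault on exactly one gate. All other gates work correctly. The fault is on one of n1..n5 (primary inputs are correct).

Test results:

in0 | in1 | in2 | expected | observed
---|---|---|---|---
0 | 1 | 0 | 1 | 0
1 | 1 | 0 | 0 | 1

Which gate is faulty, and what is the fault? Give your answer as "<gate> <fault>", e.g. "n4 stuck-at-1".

n3 stuck-at-1

Fault-free values for test 1 (in0=0, in1=1, in2=0): n1=0, n2=0, n3=0, n4=0, n5=1, giving Y=1. Observed 0.
Test 1: faults giving observed 0 are {n3 stuck-at-1, n4 stuck-at-1, n5 stuck-at-0}.
Test 2 (in0=1, in1=1, in2=0): fault-free n1=0, n2=0, n3=0, n4=1, n5=0 → 0; observed 1. Eliminates n4 stuck-at-1, n5 stuck-at-0.
Only n3 stuck-at-1 is consistent with every test.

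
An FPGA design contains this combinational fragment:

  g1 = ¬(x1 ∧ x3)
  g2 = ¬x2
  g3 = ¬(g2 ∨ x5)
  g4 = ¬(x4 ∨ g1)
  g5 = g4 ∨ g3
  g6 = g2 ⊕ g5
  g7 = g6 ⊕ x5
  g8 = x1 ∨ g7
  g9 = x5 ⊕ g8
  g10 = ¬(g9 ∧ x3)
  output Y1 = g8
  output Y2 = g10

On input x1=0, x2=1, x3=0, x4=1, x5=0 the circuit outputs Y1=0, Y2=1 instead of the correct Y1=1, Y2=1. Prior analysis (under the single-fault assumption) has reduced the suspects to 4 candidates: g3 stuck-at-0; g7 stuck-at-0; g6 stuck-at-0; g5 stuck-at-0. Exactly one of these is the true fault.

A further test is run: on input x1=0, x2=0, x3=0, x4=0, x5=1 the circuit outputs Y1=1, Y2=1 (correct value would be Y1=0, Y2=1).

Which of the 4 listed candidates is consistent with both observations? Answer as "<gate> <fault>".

g6 stuck-at-0

Evaluate each candidate on input x1=0, x2=0, x3=0, x4=0, x5=1:
  g3 stuck-at-0: g1=1, g2=1, g3=0 [stuck-at-0], g4=0, g5=0, g6=1, g7=0, g8=0, g9=1, g10=1 → Y1=0, Y2=1 — eliminated
  g7 stuck-at-0: g1=1, g2=1, g3=0, g4=0, g5=0, g6=1, g7=0 [stuck-at-0], g8=0, g9=1, g10=1 → Y1=0, Y2=1 — eliminated
  g6 stuck-at-0: g1=1, g2=1, g3=0, g4=0, g5=0, g6=0 [stuck-at-0], g7=1, g8=1, g9=0, g10=1 → Y1=1, Y2=1 — matches
  g5 stuck-at-0: g1=1, g2=1, g3=0, g4=0, g5=0 [stuck-at-0], g6=1, g7=0, g8=0, g9=1, g10=1 → Y1=0, Y2=1 — eliminated
Only g6 stuck-at-0 reproduces the observed Y1=1, Y2=1.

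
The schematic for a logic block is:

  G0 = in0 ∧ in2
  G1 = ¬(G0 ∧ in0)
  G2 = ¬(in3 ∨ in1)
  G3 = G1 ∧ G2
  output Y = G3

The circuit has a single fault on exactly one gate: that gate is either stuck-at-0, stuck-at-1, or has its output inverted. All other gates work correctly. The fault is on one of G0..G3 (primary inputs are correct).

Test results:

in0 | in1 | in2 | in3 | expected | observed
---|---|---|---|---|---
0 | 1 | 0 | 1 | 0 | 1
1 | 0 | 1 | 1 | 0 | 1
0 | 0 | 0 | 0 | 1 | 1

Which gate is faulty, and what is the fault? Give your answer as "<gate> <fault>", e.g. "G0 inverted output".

Fault-free values for test 1 (in0=0, in1=1, in2=0, in3=1): G0=0, G1=1, G2=0, G3=0, giving Y=0. Observed 1.
Test 1: faults giving observed 1 are {G2 stuck-at-1, G2 inverted output, G3 stuck-at-1, G3 inverted output}.
Test 2 (in0=1, in1=0, in2=1, in3=1): fault-free G0=1, G1=0, G2=0, G3=0 → 0; observed 1. Eliminates G2 stuck-at-1, G2 inverted output.
Test 3 (in0=0, in1=0, in2=0, in3=0): fault-free G0=0, G1=1, G2=1, G3=1 → 1; observed 1. Eliminates G3 inverted output.
Only G3 stuck-at-1 is consistent with every test.

G3 stuck-at-1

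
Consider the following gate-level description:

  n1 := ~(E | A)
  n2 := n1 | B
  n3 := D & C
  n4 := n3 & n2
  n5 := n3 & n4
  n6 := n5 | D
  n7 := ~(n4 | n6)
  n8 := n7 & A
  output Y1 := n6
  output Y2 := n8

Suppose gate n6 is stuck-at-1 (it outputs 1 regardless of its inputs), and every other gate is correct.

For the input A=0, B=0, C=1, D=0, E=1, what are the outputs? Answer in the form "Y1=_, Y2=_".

Propagate with n6 forced: n1=0, n2=0, n3=0, n4=0, n5=0, n6=1 [stuck-at-1], n7=0, n8=0.
So the outputs are Y1=1, Y2=0. (Without the fault they would be Y1=0, Y2=0.)

Y1=1, Y2=0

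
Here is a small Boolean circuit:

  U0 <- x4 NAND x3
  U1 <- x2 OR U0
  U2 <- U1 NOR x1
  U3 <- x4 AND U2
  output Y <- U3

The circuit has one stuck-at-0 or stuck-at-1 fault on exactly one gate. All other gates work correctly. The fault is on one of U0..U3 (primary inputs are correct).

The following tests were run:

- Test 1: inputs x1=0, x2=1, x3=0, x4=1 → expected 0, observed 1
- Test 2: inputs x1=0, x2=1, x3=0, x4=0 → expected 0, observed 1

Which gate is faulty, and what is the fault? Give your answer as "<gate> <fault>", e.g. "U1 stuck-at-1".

Fault-free values for test 1 (x1=0, x2=1, x3=0, x4=1): U0=1, U1=1, U2=0, U3=0, giving Y=0. Observed 1.
Test 1: faults giving observed 1 are {U1 stuck-at-0, U2 stuck-at-1, U3 stuck-at-1}.
Test 2 (x1=0, x2=1, x3=0, x4=0): fault-free U0=1, U1=1, U2=0, U3=0 → 0; observed 1. Eliminates U1 stuck-at-0, U2 stuck-at-1.
Only U3 stuck-at-1 is consistent with every test.

U3 stuck-at-1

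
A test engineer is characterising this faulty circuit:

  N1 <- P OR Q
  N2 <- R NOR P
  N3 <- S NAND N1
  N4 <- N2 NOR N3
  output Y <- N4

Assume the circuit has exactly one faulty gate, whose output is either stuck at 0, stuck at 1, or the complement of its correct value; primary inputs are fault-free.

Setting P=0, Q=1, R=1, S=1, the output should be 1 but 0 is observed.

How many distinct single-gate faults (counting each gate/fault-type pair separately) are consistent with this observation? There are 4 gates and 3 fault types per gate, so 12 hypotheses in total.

Fault-free: N1=1, N2=0, N3=0, N4=1 → 1. Observed 0.
  N1 stuck-at-0: output 0 ✓
  N1 stuck-at-1: output 1 ✗
  N1 inverted output: output 0 ✓
  N2 stuck-at-0: output 1 ✗
  N2 stuck-at-1: output 0 ✓
  N2 inverted output: output 0 ✓
  N3 stuck-at-0: output 1 ✗
  N3 stuck-at-1: output 0 ✓
  N3 inverted output: output 0 ✓
  N4 stuck-at-0: output 0 ✓
  N4 stuck-at-1: output 1 ✗
  N4 inverted output: output 0 ✓
Consistent faults: {N1 stuck-at-0, N1 inverted output, N2 stuck-at-1, N2 inverted output, N3 stuck-at-1, N3 inverted output, N4 stuck-at-0, N4 inverted output} — 8 in all.

8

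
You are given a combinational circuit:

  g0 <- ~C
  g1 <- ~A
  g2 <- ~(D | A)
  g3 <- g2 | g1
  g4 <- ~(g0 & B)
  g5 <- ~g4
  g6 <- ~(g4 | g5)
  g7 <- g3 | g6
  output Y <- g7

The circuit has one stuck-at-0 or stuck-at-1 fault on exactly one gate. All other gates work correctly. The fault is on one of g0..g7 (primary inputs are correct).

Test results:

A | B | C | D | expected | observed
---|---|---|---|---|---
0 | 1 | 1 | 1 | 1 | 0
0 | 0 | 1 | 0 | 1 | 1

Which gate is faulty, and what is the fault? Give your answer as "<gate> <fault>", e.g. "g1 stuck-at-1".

g1 stuck-at-0

Fault-free values for test 1 (A=0, B=1, C=1, D=1): g0=0, g1=1, g2=0, g3=1, g4=1, g5=0, g6=0, g7=1, giving Y=1. Observed 0.
Test 1: faults giving observed 0 are {g1 stuck-at-0, g3 stuck-at-0, g7 stuck-at-0}.
Test 2 (A=0, B=0, C=1, D=0): fault-free g0=0, g1=1, g2=1, g3=1, g4=1, g5=0, g6=0, g7=1 → 1; observed 1. Eliminates g3 stuck-at-0, g7 stuck-at-0.
Only g1 stuck-at-0 is consistent with every test.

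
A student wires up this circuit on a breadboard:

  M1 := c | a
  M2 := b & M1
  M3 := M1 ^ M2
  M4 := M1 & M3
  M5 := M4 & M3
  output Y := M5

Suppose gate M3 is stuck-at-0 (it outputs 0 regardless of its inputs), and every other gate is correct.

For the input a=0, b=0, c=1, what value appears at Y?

Propagate with M3 forced: M1=1, M2=0, M3=0 [stuck-at-0], M4=0, M5=0.
So Y = 0. (Without the fault it would be 1.)

0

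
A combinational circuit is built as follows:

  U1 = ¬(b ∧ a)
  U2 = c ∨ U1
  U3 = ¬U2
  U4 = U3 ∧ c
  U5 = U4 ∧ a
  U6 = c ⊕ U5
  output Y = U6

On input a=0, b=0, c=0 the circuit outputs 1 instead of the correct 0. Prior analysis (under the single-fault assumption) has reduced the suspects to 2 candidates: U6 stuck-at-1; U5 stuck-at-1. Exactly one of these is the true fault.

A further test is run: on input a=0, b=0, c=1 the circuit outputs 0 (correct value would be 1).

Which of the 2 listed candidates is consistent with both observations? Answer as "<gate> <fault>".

Evaluate each candidate on input a=0, b=0, c=1:
  U6 stuck-at-1: U1=1, U2=1, U3=0, U4=0, U5=0, U6=1 [stuck-at-1] → 1 — eliminated
  U5 stuck-at-1: U1=1, U2=1, U3=0, U4=0, U5=1 [stuck-at-1], U6=0 → 0 — matches
Only U5 stuck-at-1 reproduces the observed 0.

U5 stuck-at-1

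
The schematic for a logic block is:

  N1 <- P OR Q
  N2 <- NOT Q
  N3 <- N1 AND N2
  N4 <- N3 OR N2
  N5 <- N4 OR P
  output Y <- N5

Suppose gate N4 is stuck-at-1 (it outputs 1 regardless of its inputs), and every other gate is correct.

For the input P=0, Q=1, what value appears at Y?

1

Propagate with N4 forced: N1=1, N2=0, N3=0, N4=1 [stuck-at-1], N5=1.
So Y = 1. (Without the fault it would be 0.)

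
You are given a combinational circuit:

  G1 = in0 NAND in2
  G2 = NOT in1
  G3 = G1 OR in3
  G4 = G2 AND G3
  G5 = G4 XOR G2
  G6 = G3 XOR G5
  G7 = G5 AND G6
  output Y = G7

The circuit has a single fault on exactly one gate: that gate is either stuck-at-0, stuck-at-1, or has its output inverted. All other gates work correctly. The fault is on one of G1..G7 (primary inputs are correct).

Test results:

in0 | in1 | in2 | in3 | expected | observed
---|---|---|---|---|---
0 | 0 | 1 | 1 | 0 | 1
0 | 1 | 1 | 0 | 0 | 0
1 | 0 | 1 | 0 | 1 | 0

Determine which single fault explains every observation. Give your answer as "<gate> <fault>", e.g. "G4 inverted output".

G3 inverted output

Fault-free values for test 1 (in0=0, in1=0, in2=1, in3=1): G1=1, G2=1, G3=1, G4=1, G5=0, G6=1, G7=0, giving Y=0. Observed 1.
Test 1: faults giving observed 1 are {G3 stuck-at-0, G3 inverted output, G7 stuck-at-1, G7 inverted output}.
Test 2 (in0=0, in1=1, in2=1, in3=0): fault-free G1=1, G2=0, G3=1, G4=0, G5=0, G6=1, G7=0 → 0; observed 0. Eliminates G7 stuck-at-1, G7 inverted output.
Test 3 (in0=1, in1=0, in2=1, in3=0): fault-free G1=0, G2=1, G3=0, G4=0, G5=1, G6=1, G7=1 → 1; observed 0. Eliminates G3 stuck-at-0.
Only G3 inverted output is consistent with every test.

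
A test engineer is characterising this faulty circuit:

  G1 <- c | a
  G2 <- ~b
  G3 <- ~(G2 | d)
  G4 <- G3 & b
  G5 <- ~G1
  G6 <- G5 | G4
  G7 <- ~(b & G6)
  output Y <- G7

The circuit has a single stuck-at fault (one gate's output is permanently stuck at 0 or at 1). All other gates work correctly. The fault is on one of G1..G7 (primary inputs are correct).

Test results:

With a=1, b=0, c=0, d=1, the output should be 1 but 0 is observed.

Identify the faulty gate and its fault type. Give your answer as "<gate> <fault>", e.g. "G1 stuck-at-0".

Fault-free values for test 1 (a=1, b=0, c=0, d=1): G1=1, G2=1, G3=0, G4=0, G5=0, G6=0, G7=1, giving Y=1. Observed 0.
Test 1: faults giving observed 0 are {G7 stuck-at-0}.
Only G7 stuck-at-0 is consistent with every test.

G7 stuck-at-0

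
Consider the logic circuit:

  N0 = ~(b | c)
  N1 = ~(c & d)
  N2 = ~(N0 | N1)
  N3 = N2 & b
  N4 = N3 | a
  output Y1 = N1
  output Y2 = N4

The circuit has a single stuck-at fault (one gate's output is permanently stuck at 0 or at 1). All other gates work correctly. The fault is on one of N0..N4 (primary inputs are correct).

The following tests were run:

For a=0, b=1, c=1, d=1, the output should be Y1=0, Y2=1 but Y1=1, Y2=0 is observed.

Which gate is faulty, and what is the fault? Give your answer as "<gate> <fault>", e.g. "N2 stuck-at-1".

N1 stuck-at-1

Fault-free values for test 1 (a=0, b=1, c=1, d=1): N0=0, N1=0, N2=1, N3=1, N4=1, giving Y1=0, Y2=1. Observed Y1=1, Y2=0.
Test 1: faults giving observed Y1=1, Y2=0 are {N1 stuck-at-1}.
Only N1 stuck-at-1 is consistent with every test.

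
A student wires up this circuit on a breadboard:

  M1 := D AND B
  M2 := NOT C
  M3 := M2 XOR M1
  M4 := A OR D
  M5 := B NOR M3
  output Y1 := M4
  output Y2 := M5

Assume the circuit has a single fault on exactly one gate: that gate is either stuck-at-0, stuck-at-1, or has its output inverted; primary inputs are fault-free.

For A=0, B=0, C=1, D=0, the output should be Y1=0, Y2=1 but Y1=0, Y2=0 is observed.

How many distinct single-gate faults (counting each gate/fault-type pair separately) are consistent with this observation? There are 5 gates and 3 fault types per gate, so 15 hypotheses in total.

Fault-free: M1=0, M2=0, M3=0, M4=0, M5=1 → Y1=0, Y2=1. Observed Y1=0, Y2=0.
  M1: stuck-at-1, inverted output ✓; others ✗
  M2: stuck-at-1, inverted output ✓; others ✗
  M3: stuck-at-1, inverted output ✓; others ✗
  M4: none of the 3 fault types match ✗
  M5: stuck-at-0, inverted output ✓; others ✗
Consistent faults: {M1 stuck-at-1, M1 inverted output, M2 stuck-at-1, M2 inverted output, M3 stuck-at-1, M3 inverted output, M5 stuck-at-0, M5 inverted output} — 8 in all.

8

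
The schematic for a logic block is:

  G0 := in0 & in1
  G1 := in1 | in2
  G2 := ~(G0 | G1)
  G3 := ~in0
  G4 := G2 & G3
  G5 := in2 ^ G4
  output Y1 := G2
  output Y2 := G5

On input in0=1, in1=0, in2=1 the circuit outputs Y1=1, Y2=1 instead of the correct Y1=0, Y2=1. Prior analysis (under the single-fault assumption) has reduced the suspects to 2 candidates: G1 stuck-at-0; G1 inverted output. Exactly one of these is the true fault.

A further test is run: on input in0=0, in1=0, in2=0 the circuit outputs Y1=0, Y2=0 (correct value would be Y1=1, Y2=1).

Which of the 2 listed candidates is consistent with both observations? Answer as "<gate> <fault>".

G1 inverted output

Evaluate each candidate on input in0=0, in1=0, in2=0:
  G1 stuck-at-0: G0=0, G1=0 [stuck-at-0], G2=1, G3=1, G4=1, G5=1 → Y1=1, Y2=1 — eliminated
  G1 inverted output: G0=0, G1=1 [inverted output], G2=0, G3=1, G4=0, G5=0 → Y1=0, Y2=0 — matches
Only G1 inverted output reproduces the observed Y1=0, Y2=0.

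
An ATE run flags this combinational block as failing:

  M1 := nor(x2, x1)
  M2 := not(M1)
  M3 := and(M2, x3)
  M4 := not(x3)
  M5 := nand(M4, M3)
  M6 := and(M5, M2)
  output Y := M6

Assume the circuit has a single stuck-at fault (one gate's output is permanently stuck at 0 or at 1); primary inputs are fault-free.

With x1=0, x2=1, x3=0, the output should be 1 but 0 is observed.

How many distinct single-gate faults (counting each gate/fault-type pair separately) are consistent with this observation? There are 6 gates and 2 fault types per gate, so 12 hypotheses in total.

Fault-free: M1=0, M2=1, M3=0, M4=1, M5=1, M6=1 → 1. Observed 0.
  M1 stuck-at-0: output 1 ✗
  M1 stuck-at-1: output 0 ✓
  M2 stuck-at-0: output 0 ✓
  M2 stuck-at-1: output 1 ✗
  M3 stuck-at-0: output 1 ✗
  M3 stuck-at-1: output 0 ✓
  M4 stuck-at-0: output 1 ✗
  M4 stuck-at-1: output 1 ✗
  M5 stuck-at-0: output 0 ✓
  M5 stuck-at-1: output 1 ✗
  M6 stuck-at-0: output 0 ✓
  M6 stuck-at-1: output 1 ✗
Consistent faults: {M1 stuck-at-1, M2 stuck-at-0, M3 stuck-at-1, M5 stuck-at-0, M6 stuck-at-0} — 5 in all.

5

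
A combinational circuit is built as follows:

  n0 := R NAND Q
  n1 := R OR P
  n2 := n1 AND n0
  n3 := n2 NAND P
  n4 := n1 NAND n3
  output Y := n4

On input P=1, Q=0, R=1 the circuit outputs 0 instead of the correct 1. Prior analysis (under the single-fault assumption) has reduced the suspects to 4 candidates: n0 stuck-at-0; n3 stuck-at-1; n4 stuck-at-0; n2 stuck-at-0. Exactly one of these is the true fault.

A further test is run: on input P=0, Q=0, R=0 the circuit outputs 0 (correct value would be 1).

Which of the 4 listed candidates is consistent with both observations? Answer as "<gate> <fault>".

n4 stuck-at-0

Evaluate each candidate on input P=0, Q=0, R=0:
  n0 stuck-at-0: n0=0 [stuck-at-0], n1=0, n2=0, n3=1, n4=1 → 1 — eliminated
  n3 stuck-at-1: n0=1, n1=0, n2=0, n3=1 [stuck-at-1], n4=1 → 1 — eliminated
  n4 stuck-at-0: n0=1, n1=0, n2=0, n3=1, n4=0 [stuck-at-0] → 0 — matches
  n2 stuck-at-0: n0=1, n1=0, n2=0 [stuck-at-0], n3=1, n4=1 → 1 — eliminated
Only n4 stuck-at-0 reproduces the observed 0.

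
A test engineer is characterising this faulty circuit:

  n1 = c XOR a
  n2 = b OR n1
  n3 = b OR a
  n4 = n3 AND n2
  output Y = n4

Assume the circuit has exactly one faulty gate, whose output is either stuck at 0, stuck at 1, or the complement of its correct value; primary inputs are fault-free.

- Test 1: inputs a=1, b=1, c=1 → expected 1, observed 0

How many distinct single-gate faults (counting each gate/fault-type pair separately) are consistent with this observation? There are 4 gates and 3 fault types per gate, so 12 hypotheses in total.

Fault-free: n1=0, n2=1, n3=1, n4=1 → 1. Observed 0.
  n1 stuck-at-0: output 1 ✗
  n1 stuck-at-1: output 1 ✗
  n1 inverted output: output 1 ✗
  n2 stuck-at-0: output 0 ✓
  n2 stuck-at-1: output 1 ✗
  n2 inverted output: output 0 ✓
  n3 stuck-at-0: output 0 ✓
  n3 stuck-at-1: output 1 ✗
  n3 inverted output: output 0 ✓
  n4 stuck-at-0: output 0 ✓
  n4 stuck-at-1: output 1 ✗
  n4 inverted output: output 0 ✓
Consistent faults: {n2 stuck-at-0, n2 inverted output, n3 stuck-at-0, n3 inverted output, n4 stuck-at-0, n4 inverted output} — 6 in all.

6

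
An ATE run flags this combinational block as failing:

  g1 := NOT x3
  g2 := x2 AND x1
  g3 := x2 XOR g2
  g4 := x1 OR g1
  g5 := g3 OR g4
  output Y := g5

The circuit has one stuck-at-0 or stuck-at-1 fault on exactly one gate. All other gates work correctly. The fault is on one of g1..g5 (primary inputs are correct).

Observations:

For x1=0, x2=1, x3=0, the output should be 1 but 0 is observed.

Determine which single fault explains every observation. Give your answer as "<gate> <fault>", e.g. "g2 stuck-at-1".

g5 stuck-at-0

Fault-free values for test 1 (x1=0, x2=1, x3=0): g1=1, g2=0, g3=1, g4=1, g5=1, giving Y=1. Observed 0.
Test 1: faults giving observed 0 are {g5 stuck-at-0}.
Only g5 stuck-at-0 is consistent with every test.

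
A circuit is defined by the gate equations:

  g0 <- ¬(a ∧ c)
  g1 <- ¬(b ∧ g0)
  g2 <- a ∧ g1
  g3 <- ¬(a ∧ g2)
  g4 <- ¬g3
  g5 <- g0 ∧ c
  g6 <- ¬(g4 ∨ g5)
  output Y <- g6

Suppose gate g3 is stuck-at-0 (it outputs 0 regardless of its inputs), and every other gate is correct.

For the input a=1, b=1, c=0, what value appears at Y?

Propagate with g3 forced: g0=1, g1=0, g2=0, g3=0 [stuck-at-0], g4=1, g5=0, g6=0.
So Y = 0. (Without the fault it would be 1.)

0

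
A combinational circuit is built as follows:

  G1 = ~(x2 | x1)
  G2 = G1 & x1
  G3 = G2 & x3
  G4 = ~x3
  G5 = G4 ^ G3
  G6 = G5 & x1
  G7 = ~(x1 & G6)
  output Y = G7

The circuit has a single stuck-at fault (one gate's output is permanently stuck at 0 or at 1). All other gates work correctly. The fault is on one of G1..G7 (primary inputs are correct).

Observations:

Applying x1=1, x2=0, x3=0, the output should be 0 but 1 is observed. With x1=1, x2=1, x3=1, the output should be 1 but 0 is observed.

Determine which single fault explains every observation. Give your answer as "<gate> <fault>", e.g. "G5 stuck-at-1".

G3 stuck-at-1

Fault-free values for test 1 (x1=1, x2=0, x3=0): G1=0, G2=0, G3=0, G4=1, G5=1, G6=1, G7=0, giving Y=0. Observed 1.
Test 1: faults giving observed 1 are {G3 stuck-at-1, G4 stuck-at-0, G5 stuck-at-0, G6 stuck-at-0, G7 stuck-at-1}.
Test 2 (x1=1, x2=1, x3=1): fault-free G1=0, G2=0, G3=0, G4=0, G5=0, G6=0, G7=1 → 1; observed 0. Eliminates G4 stuck-at-0, G5 stuck-at-0, G6 stuck-at-0, G7 stuck-at-1.
Only G3 stuck-at-1 is consistent with every test.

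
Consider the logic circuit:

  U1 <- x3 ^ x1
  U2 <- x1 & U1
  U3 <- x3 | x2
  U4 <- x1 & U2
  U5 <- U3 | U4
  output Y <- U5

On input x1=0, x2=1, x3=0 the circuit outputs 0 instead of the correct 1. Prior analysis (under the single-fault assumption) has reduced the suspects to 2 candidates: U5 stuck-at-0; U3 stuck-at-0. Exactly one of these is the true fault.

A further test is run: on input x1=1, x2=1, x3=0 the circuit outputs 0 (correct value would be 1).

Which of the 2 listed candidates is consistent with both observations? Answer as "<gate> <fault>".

Evaluate each candidate on input x1=1, x2=1, x3=0:
  U5 stuck-at-0: U1=1, U2=1, U3=1, U4=1, U5=0 [stuck-at-0] → 0 — matches
  U3 stuck-at-0: U1=1, U2=1, U3=0 [stuck-at-0], U4=1, U5=1 → 1 — eliminated
Only U5 stuck-at-0 reproduces the observed 0.

U5 stuck-at-0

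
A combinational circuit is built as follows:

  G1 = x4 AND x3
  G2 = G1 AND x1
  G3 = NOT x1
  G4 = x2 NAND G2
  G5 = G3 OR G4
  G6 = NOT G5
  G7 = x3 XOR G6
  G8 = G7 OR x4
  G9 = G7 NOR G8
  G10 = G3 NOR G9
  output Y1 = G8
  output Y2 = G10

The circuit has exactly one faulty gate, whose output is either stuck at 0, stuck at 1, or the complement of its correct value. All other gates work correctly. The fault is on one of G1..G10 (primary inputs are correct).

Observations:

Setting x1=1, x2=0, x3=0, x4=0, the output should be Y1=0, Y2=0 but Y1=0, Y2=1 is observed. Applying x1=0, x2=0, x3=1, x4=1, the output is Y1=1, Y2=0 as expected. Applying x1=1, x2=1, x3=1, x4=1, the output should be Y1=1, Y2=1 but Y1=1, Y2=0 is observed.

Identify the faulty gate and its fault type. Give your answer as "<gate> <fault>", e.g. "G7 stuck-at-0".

Fault-free values for test 1 (x1=1, x2=0, x3=0, x4=0): G1=0, G2=0, G3=0, G4=1, G5=1, G6=0, G7=0, G8=0, G9=1, G10=0, giving Y1=0, Y2=0. Observed Y1=0, Y2=1.
Test 1: faults giving observed Y1=0, Y2=1 are {G9 stuck-at-0, G9 inverted output, G10 stuck-at-1, G10 inverted output}.
Test 2 (x1=0, x2=0, x3=1, x4=1): fault-free G1=1, G2=0, G3=1, G4=1, G5=1, G6=0, G7=1, G8=1, G9=0, G10=0 → Y1=1, Y2=0; observed Y1=1, Y2=0. Eliminates G10 stuck-at-1, G10 inverted output.
Test 3 (x1=1, x2=1, x3=1, x4=1): fault-free G1=1, G2=1, G3=0, G4=0, G5=0, G6=1, G7=0, G8=1, G9=0, G10=1 → Y1=1, Y2=1; observed Y1=1, Y2=0. Eliminates G9 stuck-at-0.
Only G9 inverted output is consistent with every test.

G9 inverted output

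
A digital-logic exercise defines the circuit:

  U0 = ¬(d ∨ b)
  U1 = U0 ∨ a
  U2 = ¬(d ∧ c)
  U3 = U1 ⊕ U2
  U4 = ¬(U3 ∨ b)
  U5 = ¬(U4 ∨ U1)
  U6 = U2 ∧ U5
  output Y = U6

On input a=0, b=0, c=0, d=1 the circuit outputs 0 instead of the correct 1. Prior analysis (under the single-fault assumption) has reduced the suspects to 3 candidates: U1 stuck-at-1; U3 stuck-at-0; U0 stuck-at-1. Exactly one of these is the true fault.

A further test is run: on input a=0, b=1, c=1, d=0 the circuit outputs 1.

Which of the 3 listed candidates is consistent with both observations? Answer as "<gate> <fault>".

Evaluate each candidate on input a=0, b=1, c=1, d=0:
  U1 stuck-at-1: U0=0, U1=1 [stuck-at-1], U2=1, U3=0, U4=0, U5=0, U6=0 → 0 — eliminated
  U3 stuck-at-0: U0=0, U1=0, U2=1, U3=0 [stuck-at-0], U4=0, U5=1, U6=1 → 1 — matches
  U0 stuck-at-1: U0=1 [stuck-at-1], U1=1, U2=1, U3=0, U4=0, U5=0, U6=0 → 0 — eliminated
Only U3 stuck-at-0 reproduces the observed 1.

U3 stuck-at-0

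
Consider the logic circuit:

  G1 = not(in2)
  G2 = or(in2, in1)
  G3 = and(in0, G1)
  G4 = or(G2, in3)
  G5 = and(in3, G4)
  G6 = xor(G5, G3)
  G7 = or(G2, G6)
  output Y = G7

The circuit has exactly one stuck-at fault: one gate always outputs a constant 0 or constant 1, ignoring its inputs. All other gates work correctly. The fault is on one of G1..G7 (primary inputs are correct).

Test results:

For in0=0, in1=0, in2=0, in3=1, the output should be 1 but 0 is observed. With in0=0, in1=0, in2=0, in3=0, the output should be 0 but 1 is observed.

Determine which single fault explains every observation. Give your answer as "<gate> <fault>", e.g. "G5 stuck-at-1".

G3 stuck-at-1

Fault-free values for test 1 (in0=0, in1=0, in2=0, in3=1): G1=1, G2=0, G3=0, G4=1, G5=1, G6=1, G7=1, giving Y=1. Observed 0.
Test 1: faults giving observed 0 are {G3 stuck-at-1, G4 stuck-at-0, G5 stuck-at-0, G6 stuck-at-0, G7 stuck-at-0}.
Test 2 (in0=0, in1=0, in2=0, in3=0): fault-free G1=1, G2=0, G3=0, G4=0, G5=0, G6=0, G7=0 → 0; observed 1. Eliminates G4 stuck-at-0, G5 stuck-at-0, G6 stuck-at-0, G7 stuck-at-0.
Only G3 stuck-at-1 is consistent with every test.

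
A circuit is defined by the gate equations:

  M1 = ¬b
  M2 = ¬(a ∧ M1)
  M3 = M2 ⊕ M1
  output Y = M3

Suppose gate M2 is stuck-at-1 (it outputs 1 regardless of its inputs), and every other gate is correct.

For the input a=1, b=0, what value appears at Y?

Propagate with M2 forced: M1=1, M2=1 [stuck-at-1], M3=0.
So Y = 0. (Without the fault it would be 1.)

0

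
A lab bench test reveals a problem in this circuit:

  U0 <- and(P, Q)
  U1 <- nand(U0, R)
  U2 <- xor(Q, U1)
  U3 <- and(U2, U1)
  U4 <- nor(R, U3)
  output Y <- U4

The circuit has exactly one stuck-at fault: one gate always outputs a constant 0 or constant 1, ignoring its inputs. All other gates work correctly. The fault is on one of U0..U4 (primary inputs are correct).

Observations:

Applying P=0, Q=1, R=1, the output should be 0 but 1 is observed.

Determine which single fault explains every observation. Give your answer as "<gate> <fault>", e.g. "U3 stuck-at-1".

U4 stuck-at-1

Fault-free values for test 1 (P=0, Q=1, R=1): U0=0, U1=1, U2=0, U3=0, U4=0, giving Y=0. Observed 1.
Test 1: faults giving observed 1 are {U4 stuck-at-1}.
Only U4 stuck-at-1 is consistent with every test.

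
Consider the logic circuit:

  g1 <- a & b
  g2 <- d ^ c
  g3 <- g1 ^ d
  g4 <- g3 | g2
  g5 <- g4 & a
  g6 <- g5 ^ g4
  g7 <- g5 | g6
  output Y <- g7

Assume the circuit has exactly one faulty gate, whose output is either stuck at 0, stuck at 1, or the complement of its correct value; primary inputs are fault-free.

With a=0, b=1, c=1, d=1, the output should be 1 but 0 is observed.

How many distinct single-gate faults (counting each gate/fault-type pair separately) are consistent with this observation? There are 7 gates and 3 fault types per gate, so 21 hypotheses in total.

10

Fault-free: g1=0, g2=0, g3=1, g4=1, g5=0, g6=1, g7=1 → 1. Observed 0.
  g1: stuck-at-1, inverted output ✓; others ✗
  g2: none of the 3 fault types match ✗
  g3: stuck-at-0, inverted output ✓; others ✗
  g4: stuck-at-0, inverted output ✓; others ✗
  g5: none of the 3 fault types match ✗
  g6: stuck-at-0, inverted output ✓; others ✗
  g7: stuck-at-0, inverted output ✓; others ✗
Consistent faults: {g1 stuck-at-1, g1 inverted output, g3 stuck-at-0, g3 inverted output, g4 stuck-at-0, g4 inverted output, g6 stuck-at-0, g6 inverted output, g7 stuck-at-0, g7 inverted output} — 10 in all.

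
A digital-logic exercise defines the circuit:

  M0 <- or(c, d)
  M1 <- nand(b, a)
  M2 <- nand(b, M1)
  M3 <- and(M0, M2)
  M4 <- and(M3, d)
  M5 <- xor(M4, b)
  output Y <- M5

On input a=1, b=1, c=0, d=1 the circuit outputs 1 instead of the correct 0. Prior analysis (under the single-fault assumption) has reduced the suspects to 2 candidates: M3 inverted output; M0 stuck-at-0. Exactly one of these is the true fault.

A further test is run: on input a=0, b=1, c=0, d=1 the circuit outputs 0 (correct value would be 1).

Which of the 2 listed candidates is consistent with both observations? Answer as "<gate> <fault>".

M3 inverted output

Evaluate each candidate on input a=0, b=1, c=0, d=1:
  M3 inverted output: M0=1, M1=1, M2=0, M3=1 [inverted output], M4=1, M5=0 → 0 — matches
  M0 stuck-at-0: M0=0 [stuck-at-0], M1=1, M2=0, M3=0, M4=0, M5=1 → 1 — eliminated
Only M3 inverted output reproduces the observed 0.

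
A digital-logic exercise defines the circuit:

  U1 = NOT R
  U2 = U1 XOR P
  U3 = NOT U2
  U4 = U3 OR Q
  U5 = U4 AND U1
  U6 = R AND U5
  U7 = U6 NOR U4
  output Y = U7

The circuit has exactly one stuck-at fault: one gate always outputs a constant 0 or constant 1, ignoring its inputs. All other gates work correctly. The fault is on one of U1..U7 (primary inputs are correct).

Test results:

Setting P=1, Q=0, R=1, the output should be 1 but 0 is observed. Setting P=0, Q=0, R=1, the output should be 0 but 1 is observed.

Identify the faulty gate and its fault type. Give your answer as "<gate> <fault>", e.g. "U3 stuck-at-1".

Fault-free values for test 1 (P=1, Q=0, R=1): U1=0, U2=1, U3=0, U4=0, U5=0, U6=0, U7=1, giving Y=1. Observed 0.
Test 1: faults giving observed 0 are {U1 stuck-at-1, U2 stuck-at-0, U3 stuck-at-1, U4 stuck-at-1, U5 stuck-at-1, U6 stuck-at-1, U7 stuck-at-0}.
Test 2 (P=0, Q=0, R=1): fault-free U1=0, U2=0, U3=1, U4=1, U5=0, U6=0, U7=0 → 0; observed 1. Eliminates U2 stuck-at-0, U3 stuck-at-1, U4 stuck-at-1, U5 stuck-at-1, U6 stuck-at-1, U7 stuck-at-0.
Only U1 stuck-at-1 is consistent with every test.

U1 stuck-at-1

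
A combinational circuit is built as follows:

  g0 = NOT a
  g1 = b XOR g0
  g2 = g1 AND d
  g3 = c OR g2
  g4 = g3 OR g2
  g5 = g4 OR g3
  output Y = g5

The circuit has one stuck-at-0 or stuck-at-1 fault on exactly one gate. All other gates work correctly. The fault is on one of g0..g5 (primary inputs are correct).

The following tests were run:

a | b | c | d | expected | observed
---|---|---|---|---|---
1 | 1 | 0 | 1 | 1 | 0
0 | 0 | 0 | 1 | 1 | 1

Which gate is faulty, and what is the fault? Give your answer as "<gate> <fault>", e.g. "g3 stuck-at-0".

Fault-free values for test 1 (a=1, b=1, c=0, d=1): g0=0, g1=1, g2=1, g3=1, g4=1, g5=1, giving Y=1. Observed 0.
Test 1: faults giving observed 0 are {g0 stuck-at-1, g1 stuck-at-0, g2 stuck-at-0, g5 stuck-at-0}.
Test 2 (a=0, b=0, c=0, d=1): fault-free g0=1, g1=1, g2=1, g3=1, g4=1, g5=1 → 1; observed 1. Eliminates g1 stuck-at-0, g2 stuck-at-0, g5 stuck-at-0.
Only g0 stuck-at-1 is consistent with every test.

g0 stuck-at-1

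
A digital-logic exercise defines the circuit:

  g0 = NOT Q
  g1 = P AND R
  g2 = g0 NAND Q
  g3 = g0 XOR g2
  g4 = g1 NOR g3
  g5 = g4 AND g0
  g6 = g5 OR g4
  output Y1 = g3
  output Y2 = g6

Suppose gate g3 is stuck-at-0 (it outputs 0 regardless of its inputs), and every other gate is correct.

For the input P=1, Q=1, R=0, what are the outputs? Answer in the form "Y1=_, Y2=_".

Propagate with g3 forced: g0=0, g1=0, g2=1, g3=0 [stuck-at-0], g4=1, g5=0, g6=1.
So the outputs are Y1=0, Y2=1. (Without the fault they would be Y1=1, Y2=0.)

Y1=0, Y2=1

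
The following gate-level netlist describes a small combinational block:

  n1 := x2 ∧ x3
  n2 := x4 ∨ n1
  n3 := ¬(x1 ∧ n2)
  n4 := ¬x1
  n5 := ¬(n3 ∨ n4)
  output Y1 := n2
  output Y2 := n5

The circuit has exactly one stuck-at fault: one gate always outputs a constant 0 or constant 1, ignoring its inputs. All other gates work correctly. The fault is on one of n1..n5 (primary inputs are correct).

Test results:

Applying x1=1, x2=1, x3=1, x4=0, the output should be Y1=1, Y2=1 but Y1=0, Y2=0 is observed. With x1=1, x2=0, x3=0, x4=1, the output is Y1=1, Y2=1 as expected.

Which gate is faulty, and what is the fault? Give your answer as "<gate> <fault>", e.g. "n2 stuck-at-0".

n1 stuck-at-0

Fault-free values for test 1 (x1=1, x2=1, x3=1, x4=0): n1=1, n2=1, n3=0, n4=0, n5=1, giving Y1=1, Y2=1. Observed Y1=0, Y2=0.
Test 1: faults giving observed Y1=0, Y2=0 are {n1 stuck-at-0, n2 stuck-at-0}.
Test 2 (x1=1, x2=0, x3=0, x4=1): fault-free n1=0, n2=1, n3=0, n4=0, n5=1 → Y1=1, Y2=1; observed Y1=1, Y2=1. Eliminates n2 stuck-at-0.
Only n1 stuck-at-0 is consistent with every test.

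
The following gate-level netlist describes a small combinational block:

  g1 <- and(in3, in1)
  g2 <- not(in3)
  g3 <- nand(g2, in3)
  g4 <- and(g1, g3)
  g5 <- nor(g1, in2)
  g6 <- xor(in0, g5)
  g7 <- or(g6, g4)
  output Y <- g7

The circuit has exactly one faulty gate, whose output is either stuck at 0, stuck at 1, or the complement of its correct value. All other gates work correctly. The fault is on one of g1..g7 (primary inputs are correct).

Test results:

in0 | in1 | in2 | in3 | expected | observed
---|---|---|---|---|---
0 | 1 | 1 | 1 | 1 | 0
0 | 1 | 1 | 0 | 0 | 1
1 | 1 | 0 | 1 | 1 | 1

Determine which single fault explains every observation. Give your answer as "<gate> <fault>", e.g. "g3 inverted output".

Fault-free values for test 1 (in0=0, in1=1, in2=1, in3=1): g1=1, g2=0, g3=1, g4=1, g5=0, g6=0, g7=1, giving Y=1. Observed 0.
Test 1: faults giving observed 0 are {g1 stuck-at-0, g1 inverted output, g2 stuck-at-1, g2 inverted output, g3 stuck-at-0, g3 inverted output, g4 stuck-at-0, g4 inverted output, g7 stuck-at-0, g7 inverted output}.
Test 2 (in0=0, in1=1, in2=1, in3=0): fault-free g1=0, g2=1, g3=1, g4=0, g5=0, g6=0, g7=0 → 0; observed 1. Eliminates g1 stuck-at-0, g2 stuck-at-1, g2 inverted output, g3 stuck-at-0, g3 inverted output, g4 stuck-at-0, g7 stuck-at-0.
Test 3 (in0=1, in1=1, in2=0, in3=1): fault-free g1=1, g2=0, g3=1, g4=1, g5=0, g6=1, g7=1 → 1; observed 1. Eliminates g1 inverted output, g7 inverted output.
Only g4 inverted output is consistent with every test.

g4 inverted output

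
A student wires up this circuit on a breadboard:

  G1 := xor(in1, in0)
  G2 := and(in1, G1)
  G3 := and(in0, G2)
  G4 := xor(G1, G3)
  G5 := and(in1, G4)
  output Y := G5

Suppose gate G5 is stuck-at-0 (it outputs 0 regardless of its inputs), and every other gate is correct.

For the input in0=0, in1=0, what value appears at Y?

Propagate with G5 forced: G1=0, G2=0, G3=0, G4=0, G5=0 [stuck-at-0].
So Y = 0. (Same as the fault-free value — the fault is masked on this input.)

0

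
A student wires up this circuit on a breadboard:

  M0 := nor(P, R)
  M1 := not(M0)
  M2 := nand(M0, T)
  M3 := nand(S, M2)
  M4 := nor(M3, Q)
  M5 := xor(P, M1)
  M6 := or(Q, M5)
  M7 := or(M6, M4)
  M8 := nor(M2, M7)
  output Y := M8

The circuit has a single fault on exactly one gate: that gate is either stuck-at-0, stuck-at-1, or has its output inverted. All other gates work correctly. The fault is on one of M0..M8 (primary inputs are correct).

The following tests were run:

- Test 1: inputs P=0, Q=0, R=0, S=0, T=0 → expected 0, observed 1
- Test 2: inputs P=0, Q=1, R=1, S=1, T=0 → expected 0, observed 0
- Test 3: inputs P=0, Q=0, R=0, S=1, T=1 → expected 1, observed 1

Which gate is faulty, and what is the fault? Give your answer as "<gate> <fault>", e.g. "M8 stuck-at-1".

Fault-free values for test 1 (P=0, Q=0, R=0, S=0, T=0): M0=1, M1=0, M2=1, M3=1, M4=0, M5=0, M6=0, M7=0, M8=0, giving Y=0. Observed 1.
Test 1: faults giving observed 1 are {M2 stuck-at-0, M2 inverted output, M8 stuck-at-1, M8 inverted output}.
Test 2 (P=0, Q=1, R=1, S=1, T=0): fault-free M0=0, M1=1, M2=1, M3=0, M4=0, M5=1, M6=1, M7=1, M8=0 → 0; observed 0. Eliminates M8 stuck-at-1, M8 inverted output.
Test 3 (P=0, Q=0, R=0, S=1, T=1): fault-free M0=1, M1=0, M2=0, M3=1, M4=0, M5=0, M6=0, M7=0, M8=1 → 1; observed 1. Eliminates M2 inverted output.
Only M2 stuck-at-0 is consistent with every test.

M2 stuck-at-0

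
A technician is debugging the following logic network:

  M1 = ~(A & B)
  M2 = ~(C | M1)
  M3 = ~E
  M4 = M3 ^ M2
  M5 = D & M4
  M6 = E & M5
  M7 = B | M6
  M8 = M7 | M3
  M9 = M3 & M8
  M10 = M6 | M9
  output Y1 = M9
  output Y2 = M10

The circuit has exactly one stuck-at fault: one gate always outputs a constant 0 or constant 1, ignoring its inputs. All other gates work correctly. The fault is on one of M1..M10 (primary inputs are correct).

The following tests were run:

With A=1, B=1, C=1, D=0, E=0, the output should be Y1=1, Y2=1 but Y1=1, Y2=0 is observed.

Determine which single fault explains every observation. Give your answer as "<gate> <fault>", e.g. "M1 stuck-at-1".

M10 stuck-at-0

Fault-free values for test 1 (A=1, B=1, C=1, D=0, E=0): M1=0, M2=0, M3=1, M4=1, M5=0, M6=0, M7=1, M8=1, M9=1, M10=1, giving Y1=1, Y2=1. Observed Y1=1, Y2=0.
Test 1: faults giving observed Y1=1, Y2=0 are {M10 stuck-at-0}.
Only M10 stuck-at-0 is consistent with every test.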